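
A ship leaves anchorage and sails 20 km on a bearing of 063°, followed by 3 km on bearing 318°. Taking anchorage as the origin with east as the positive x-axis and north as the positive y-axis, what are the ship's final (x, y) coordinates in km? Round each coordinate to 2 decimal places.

Leg 1 (063°, 20 km): east 20 sin 63° = 17.82, north 20 cos 63° = 9.08
Leg 2 (318°, 3 km): east 3 sin 318° = -2.01, north 3 cos 318° = 2.23
Summing: 15.81 km east, 11.31 km north → (15.81, 11.31).

(15.81, 11.31)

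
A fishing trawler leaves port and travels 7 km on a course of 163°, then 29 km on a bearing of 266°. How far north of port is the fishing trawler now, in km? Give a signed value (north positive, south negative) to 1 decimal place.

-8.7 km

Leg 1 (163°, 7 km): east 7 sin 163° = 2.05, north 7 cos 163° = -6.69
Leg 2 (266°, 29 km): east 29 sin 266° = -28.93, north 29 cos 266° = -2.02
Net north component: -8.72 km.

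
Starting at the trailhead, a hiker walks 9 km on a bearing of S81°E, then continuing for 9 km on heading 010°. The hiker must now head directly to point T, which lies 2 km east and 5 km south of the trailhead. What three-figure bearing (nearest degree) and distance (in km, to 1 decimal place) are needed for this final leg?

214°, 15.1 km

Leg 1 (S81°E, 9 km): east 9 sin 99° = 8.89, north 9 cos 99° = -1.41
Leg 2 (010°, 9 km): east 9 sin 10° = 1.56, north 9 cos 10° = 8.86
Current position: (10.45, 7.46). Target: (2, -5). Remaining: Δeast = -8.45, Δnorth = -12.46.
Bearing = atan2(-8.45, -12.46) mod 360° = 214.16°; distance = √((-8.45)² + (-12.46)²) = 15.052 km.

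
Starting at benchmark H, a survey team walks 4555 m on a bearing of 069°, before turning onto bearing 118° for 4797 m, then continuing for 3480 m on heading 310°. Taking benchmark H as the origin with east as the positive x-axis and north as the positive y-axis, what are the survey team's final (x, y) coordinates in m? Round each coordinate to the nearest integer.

Leg 1 (069°, 4555 m): east 4555 sin 69° = 4252.46, north 4555 cos 69° = 1632.37
Leg 2 (118°, 4797 m): east 4797 sin 118° = 4235.50, north 4797 cos 118° = -2252.06
Leg 3 (310°, 3480 m): east 3480 sin 310° = -2665.83, north 3480 cos 310° = 2236.90
Summing: 5822.12 m east, 1617.21 m north → (5822, 1617).

(5822, 1617)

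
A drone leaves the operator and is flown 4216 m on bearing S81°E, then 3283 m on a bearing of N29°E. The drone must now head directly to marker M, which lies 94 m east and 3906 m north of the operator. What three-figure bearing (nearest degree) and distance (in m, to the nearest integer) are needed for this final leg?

287°, 5910 m

Leg 1 (S81°E, 4216 m): east 4216 sin 99° = 4164.09, north 4216 cos 99° = -659.53
Leg 2 (N29°E, 3283 m): east 3283 sin 29° = 1591.63, north 3283 cos 29° = 2871.38
Current position: (5755.72, 2211.85). Target: (94, 3906). Remaining: Δeast = -5661.72, Δnorth = 1694.15.
Bearing = atan2(-5661.72, 1694.15) mod 360° = 286.66°; distance = √((-5661.72)² + (1694.15)²) = 5909.760 m.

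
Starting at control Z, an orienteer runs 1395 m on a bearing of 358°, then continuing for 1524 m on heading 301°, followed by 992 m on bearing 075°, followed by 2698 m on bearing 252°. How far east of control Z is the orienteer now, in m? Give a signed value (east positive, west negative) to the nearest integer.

Leg 1 (358°, 1395 m): east 1395 sin 358° = -48.68, north 1395 cos 358° = 1394.15
Leg 2 (301°, 1524 m): east 1524 sin 301° = -1306.32, north 1524 cos 301° = 784.92
Leg 3 (075°, 992 m): east 992 sin 75° = 958.20, north 992 cos 75° = 256.75
Leg 4 (252°, 2698 m): east 2698 sin 252° = -2565.95, north 2698 cos 252° = -833.73
Net east component: -2962.76 m.

-2963 m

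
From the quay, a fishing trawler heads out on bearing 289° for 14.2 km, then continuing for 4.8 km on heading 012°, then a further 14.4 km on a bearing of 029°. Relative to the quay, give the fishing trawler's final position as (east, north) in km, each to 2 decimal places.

(-5.45, 21.91)

Leg 1 (289°, 14.2 km): east 14.2 sin 289° = -13.43, north 14.2 cos 289° = 4.62
Leg 2 (012°, 4.8 km): east 4.8 sin 12° = 1.00, north 4.8 cos 12° = 4.70
Leg 3 (029°, 14.4 km): east 14.4 sin 29° = 6.98, north 14.4 cos 29° = 12.59
Summing: -5.45 km east, 21.91 km north → (-5.45, 21.91).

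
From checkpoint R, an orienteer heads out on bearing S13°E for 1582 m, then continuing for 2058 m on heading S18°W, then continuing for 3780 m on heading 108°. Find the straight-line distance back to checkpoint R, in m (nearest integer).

5724 m

Leg 1 (S13°E, 1582 m): east 1582 sin 167° = 355.87, north 1582 cos 167° = -1541.45
Leg 2 (S18°W, 2058 m): east 2058 sin 198° = -635.96, north 2058 cos 198° = -1957.27
Leg 3 (108°, 3780 m): east 3780 sin 108° = 3594.99, north 3780 cos 108° = -1168.08
Net: 3314.91 east, -4666.81 north. Distance = √((3314.91)² + (-4666.81)²) = 5724.313 m.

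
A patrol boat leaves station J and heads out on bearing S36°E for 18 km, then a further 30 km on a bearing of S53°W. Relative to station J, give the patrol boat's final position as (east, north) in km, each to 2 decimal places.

Leg 1 (S36°E, 18 km): east 18 sin 144° = 10.58, north 18 cos 144° = -14.56
Leg 2 (S53°W, 30 km): east 30 sin 233° = -23.96, north 30 cos 233° = -18.05
Summing: -13.38 km east, -32.62 km north → (-13.38, -32.62).

(-13.38, -32.62)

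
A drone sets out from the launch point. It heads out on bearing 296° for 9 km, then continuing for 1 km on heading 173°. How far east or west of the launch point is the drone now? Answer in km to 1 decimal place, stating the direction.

8.0 km west

Leg 1 (296°, 9 km): east 9 sin 296° = -8.09, north 9 cos 296° = 3.95
Leg 2 (173°, 1 km): east 1 sin 173° = 0.12, north 1 cos 173° = -0.99
Net east component: -7.97 km.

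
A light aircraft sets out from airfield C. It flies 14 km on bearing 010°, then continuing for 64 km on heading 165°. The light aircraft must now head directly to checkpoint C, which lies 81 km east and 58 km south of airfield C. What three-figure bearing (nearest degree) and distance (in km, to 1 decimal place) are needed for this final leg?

099°, 62.8 km

Leg 1 (010°, 14 km): east 14 sin 10° = 2.43, north 14 cos 10° = 13.79
Leg 2 (165°, 64 km): east 64 sin 165° = 16.56, north 64 cos 165° = -61.82
Current position: (19.00, -48.03). Target: (81, -58). Remaining: Δeast = 62.00, Δnorth = -9.97.
Bearing = atan2(62.00, -9.97) mod 360° = 99.13°; distance = √((62.00)² + (-9.97)²) = 62.801 km.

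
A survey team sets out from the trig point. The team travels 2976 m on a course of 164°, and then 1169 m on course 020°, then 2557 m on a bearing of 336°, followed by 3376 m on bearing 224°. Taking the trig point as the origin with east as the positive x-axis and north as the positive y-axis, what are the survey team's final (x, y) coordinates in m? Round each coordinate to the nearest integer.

(-2165, -1855)

Leg 1 (164°, 2976 m): east 2976 sin 164° = 820.30, north 2976 cos 164° = -2860.71
Leg 2 (020°, 1169 m): east 1169 sin 20° = 399.82, north 1169 cos 20° = 1098.50
Leg 3 (336°, 2557 m): east 2557 sin 336° = -1040.03, north 2557 cos 336° = 2335.94
Leg 4 (224°, 3376 m): east 3376 sin 224° = -2345.17, north 3376 cos 224° = -2428.49
Summing: -2165.07 m east, -1854.77 m north → (-2165, -1855).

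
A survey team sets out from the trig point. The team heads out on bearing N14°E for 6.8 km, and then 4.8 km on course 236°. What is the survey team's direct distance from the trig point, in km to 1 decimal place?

Leg 1 (N14°E, 6.8 km): east 6.8 sin 14° = 1.65, north 6.8 cos 14° = 6.60
Leg 2 (236°, 4.8 km): east 4.8 sin 236° = -3.98, north 4.8 cos 236° = -2.68
Net: -2.33 east, 3.91 north. Distance = √((-2.33)² + (3.91)²) = 4.557 km.

4.6 km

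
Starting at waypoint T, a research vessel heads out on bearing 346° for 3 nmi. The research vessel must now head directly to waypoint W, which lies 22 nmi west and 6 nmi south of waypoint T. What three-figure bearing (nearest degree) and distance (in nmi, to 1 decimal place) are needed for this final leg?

247°, 23.1 nmi

Leg 1 (346°, 3 nmi): east 3 sin 346° = -0.73, north 3 cos 346° = 2.91
Current position: (-0.73, 2.91). Target: (-22, -6). Remaining: Δeast = -21.27, Δnorth = -8.91.
Bearing = atan2(-21.27, -8.91) mod 360° = 247.27°; distance = √((-21.27)² + (-8.91)²) = 23.065 nmi.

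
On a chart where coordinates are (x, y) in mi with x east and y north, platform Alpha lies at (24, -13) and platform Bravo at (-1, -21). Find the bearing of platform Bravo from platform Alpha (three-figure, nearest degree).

Δeast = -1 − 24 = -25.00; Δnorth = -21 − -13 = -8.00.
Bearing = atan2(Δeast, Δnorth) mod 360° = 252.26° ≈ 252°.

252°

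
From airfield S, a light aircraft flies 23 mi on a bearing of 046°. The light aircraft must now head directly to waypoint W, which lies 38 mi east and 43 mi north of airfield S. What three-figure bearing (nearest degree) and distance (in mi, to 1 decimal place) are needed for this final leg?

Leg 1 (046°, 23 mi): east 23 sin 46° = 16.54, north 23 cos 46° = 15.98
Current position: (16.54, 15.98). Target: (38, 43). Remaining: Δeast = 21.46, Δnorth = 27.02.
Bearing = atan2(21.46, 27.02) mod 360° = 38.45°; distance = √((21.46)² + (27.02)²) = 34.504 mi.

038°, 34.5 mi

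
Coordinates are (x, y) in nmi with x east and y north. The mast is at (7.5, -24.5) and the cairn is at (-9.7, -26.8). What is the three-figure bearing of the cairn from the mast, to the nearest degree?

262°

Δeast = -9.7 − 7.5 = -17.20; Δnorth = -26.8 − -24.5 = -2.30.
Bearing = atan2(Δeast, Δnorth) mod 360° = 262.38° ≈ 262°.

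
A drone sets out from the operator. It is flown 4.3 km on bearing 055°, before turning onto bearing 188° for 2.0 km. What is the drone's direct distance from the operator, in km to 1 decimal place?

Leg 1 (055°, 4.3 km): east 4.3 sin 55° = 3.52, north 4.3 cos 55° = 2.47
Leg 2 (188°, 2.0 km): east 2.0 sin 188° = -0.28, north 2.0 cos 188° = -1.98
Net: 3.24 east, 0.49 north. Distance = √((3.24)² + (0.49)²) = 3.280 km.

3.3 km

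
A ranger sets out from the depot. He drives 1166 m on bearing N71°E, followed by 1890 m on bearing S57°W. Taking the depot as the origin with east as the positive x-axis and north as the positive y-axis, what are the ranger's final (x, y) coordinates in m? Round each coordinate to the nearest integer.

(-483, -650)

Leg 1 (N71°E, 1166 m): east 1166 sin 71° = 1102.47, north 1166 cos 71° = 379.61
Leg 2 (S57°W, 1890 m): east 1890 sin 237° = -1585.09, north 1890 cos 237° = -1029.37
Summing: -482.61 m east, -649.76 m north → (-483, -650).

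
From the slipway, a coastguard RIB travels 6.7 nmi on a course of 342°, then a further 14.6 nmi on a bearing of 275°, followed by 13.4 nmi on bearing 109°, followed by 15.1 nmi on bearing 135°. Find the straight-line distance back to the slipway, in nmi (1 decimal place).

Leg 1 (342°, 6.7 nmi): east 6.7 sin 342° = -2.07, north 6.7 cos 342° = 6.37
Leg 2 (275°, 14.6 nmi): east 14.6 sin 275° = -14.54, north 14.6 cos 275° = 1.27
Leg 3 (109°, 13.4 nmi): east 13.4 sin 109° = 12.67, north 13.4 cos 109° = -4.36
Leg 4 (135°, 15.1 nmi): east 15.1 sin 135° = 10.68, north 15.1 cos 135° = -10.68
Net: 6.73 east, -7.40 north. Distance = √((6.73)² + (-7.40)²) = 10.001 nmi.

10.0 nmi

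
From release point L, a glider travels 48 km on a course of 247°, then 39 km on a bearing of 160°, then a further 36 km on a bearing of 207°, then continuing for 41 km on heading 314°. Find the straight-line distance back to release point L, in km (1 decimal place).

96.8 km

Leg 1 (247°, 48 km): east 48 sin 247° = -44.18, north 48 cos 247° = -18.76
Leg 2 (160°, 39 km): east 39 sin 160° = 13.34, north 39 cos 160° = -36.65
Leg 3 (207°, 36 km): east 36 sin 207° = -16.34, north 36 cos 207° = -32.08
Leg 4 (314°, 41 km): east 41 sin 314° = -29.49, north 41 cos 314° = 28.48
Net: -76.68 east, -59.00 north. Distance = √((-76.68)² + (-59.00)²) = 96.752 km.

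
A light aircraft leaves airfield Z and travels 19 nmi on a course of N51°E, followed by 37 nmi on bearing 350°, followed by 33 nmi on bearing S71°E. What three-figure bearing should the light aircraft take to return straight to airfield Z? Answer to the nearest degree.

226°

Leg 1 (N51°E, 19 nmi): east 19 sin 51° = 14.77, north 19 cos 51° = 11.96
Leg 2 (350°, 37 nmi): east 37 sin 350° = -6.42, north 37 cos 350° = 36.44
Leg 3 (S71°E, 33 nmi): east 33 sin 109° = 31.20, north 33 cos 109° = -10.74
Net displacement: 39.54 east, 37.65 north. Direction back to start is (-39.54, -37.65): bearing = atan2(-39.54, -37.65) mod 360° = 226.40° ≈ 226°.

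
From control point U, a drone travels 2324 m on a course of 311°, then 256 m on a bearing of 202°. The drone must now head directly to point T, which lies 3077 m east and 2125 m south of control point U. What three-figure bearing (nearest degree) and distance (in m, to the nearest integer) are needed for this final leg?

125°, 5993 m

Leg 1 (311°, 2324 m): east 2324 sin 311° = -1753.95, north 2324 cos 311° = 1524.68
Leg 2 (202°, 256 m): east 256 sin 202° = -95.90, north 256 cos 202° = -237.36
Current position: (-1849.84, 1287.32). Target: (3077, -2125). Remaining: Δeast = 4926.84, Δnorth = -3412.32.
Bearing = atan2(4926.84, -3412.32) mod 360° = 124.71°; distance = √((4926.84)² + (-3412.32)²) = 5993.141 m.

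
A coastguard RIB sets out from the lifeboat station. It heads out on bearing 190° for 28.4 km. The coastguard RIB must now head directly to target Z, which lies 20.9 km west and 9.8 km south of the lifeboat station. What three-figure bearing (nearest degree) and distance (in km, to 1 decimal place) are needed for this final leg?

319°, 24.2 km

Leg 1 (190°, 28.4 km): east 28.4 sin 190° = -4.93, north 28.4 cos 190° = -27.97
Current position: (-4.93, -27.97). Target: (-20.9, -9.8). Remaining: Δeast = -15.97, Δnorth = 18.17.
Bearing = atan2(-15.97, 18.17) mod 360° = 318.69°; distance = √((-15.97)² + (18.17)²) = 24.189 km.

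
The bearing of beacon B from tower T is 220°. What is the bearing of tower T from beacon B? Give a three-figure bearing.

Back-bearing = 220° − 180° = 040°.

040°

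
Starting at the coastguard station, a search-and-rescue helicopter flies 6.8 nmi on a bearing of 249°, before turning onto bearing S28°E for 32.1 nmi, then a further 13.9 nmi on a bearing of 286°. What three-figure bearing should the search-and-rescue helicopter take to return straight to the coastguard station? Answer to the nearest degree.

010°

Leg 1 (249°, 6.8 nmi): east 6.8 sin 249° = -6.35, north 6.8 cos 249° = -2.44
Leg 2 (S28°E, 32.1 nmi): east 32.1 sin 152° = 15.07, north 32.1 cos 152° = -28.34
Leg 3 (286°, 13.9 nmi): east 13.9 sin 286° = -13.36, north 13.9 cos 286° = 3.83
Net displacement: -4.64 east, -26.95 north. Direction back to start is (4.64, 26.95): bearing = atan2(4.64, 26.95) mod 360° = 9.77° ≈ 010°.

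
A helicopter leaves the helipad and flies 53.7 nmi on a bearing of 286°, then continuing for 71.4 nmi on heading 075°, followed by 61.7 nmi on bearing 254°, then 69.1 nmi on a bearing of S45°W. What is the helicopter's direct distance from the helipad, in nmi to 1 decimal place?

96.5 nmi

Leg 1 (286°, 53.7 nmi): east 53.7 sin 286° = -51.62, north 53.7 cos 286° = 14.80
Leg 2 (075°, 71.4 nmi): east 71.4 sin 75° = 68.97, north 71.4 cos 75° = 18.48
Leg 3 (254°, 61.7 nmi): east 61.7 sin 254° = -59.31, north 61.7 cos 254° = -17.01
Leg 4 (S45°W, 69.1 nmi): east 69.1 sin 225° = -48.86, north 69.1 cos 225° = -48.86
Net: -90.82 east, -32.59 north. Distance = √((-90.82)² + (-32.59)²) = 96.492 nmi.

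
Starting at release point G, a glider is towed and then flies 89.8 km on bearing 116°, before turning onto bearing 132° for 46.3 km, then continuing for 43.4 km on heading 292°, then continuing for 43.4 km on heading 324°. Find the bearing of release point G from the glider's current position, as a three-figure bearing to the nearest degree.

291°

Leg 1 (116°, 89.8 km): east 89.8 sin 116° = 80.71, north 89.8 cos 116° = -39.37
Leg 2 (132°, 46.3 km): east 46.3 sin 132° = 34.41, north 46.3 cos 132° = -30.98
Leg 3 (292°, 43.4 km): east 43.4 sin 292° = -40.24, north 43.4 cos 292° = 16.26
Leg 4 (324°, 43.4 km): east 43.4 sin 324° = -25.51, north 43.4 cos 324° = 35.11
Net displacement: 49.37 east, -18.98 north. Direction back to start is (-49.37, 18.98): bearing = atan2(-49.37, 18.98) mod 360° = 291.03° ≈ 291°.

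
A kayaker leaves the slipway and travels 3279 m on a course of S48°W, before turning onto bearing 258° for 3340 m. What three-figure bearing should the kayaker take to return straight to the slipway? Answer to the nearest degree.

Leg 1 (S48°W, 3279 m): east 3279 sin 228° = -2436.77, north 3279 cos 228° = -2194.08
Leg 2 (258°, 3340 m): east 3340 sin 258° = -3267.01, north 3340 cos 258° = -694.43
Net displacement: -5703.78 east, -2888.50 north. Direction back to start is (5703.78, 2888.50): bearing = atan2(5703.78, 2888.50) mod 360° = 63.14° ≈ 063°.

063°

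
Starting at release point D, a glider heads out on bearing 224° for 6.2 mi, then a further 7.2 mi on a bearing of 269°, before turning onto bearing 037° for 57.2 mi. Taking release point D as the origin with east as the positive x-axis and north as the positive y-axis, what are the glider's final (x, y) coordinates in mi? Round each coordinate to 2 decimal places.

Leg 1 (224°, 6.2 mi): east 6.2 sin 224° = -4.31, north 6.2 cos 224° = -4.46
Leg 2 (269°, 7.2 mi): east 7.2 sin 269° = -7.20, north 7.2 cos 269° = -0.13
Leg 3 (037°, 57.2 mi): east 57.2 sin 37° = 34.42, north 57.2 cos 37° = 45.68
Summing: 22.92 mi east, 41.10 mi north → (22.92, 41.10).

(22.92, 41.10)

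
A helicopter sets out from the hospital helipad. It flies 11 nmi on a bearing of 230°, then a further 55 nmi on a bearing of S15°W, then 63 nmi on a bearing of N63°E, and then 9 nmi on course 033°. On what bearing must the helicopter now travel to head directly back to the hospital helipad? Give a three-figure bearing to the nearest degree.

302°

Leg 1 (230°, 11 nmi): east 11 sin 230° = -8.43, north 11 cos 230° = -7.07
Leg 2 (S15°W, 55 nmi): east 55 sin 195° = -14.24, north 55 cos 195° = -53.13
Leg 3 (N63°E, 63 nmi): east 63 sin 63° = 56.13, north 63 cos 63° = 28.60
Leg 4 (033°, 9 nmi): east 9 sin 33° = 4.90, north 9 cos 33° = 7.55
Net displacement: 38.37 east, -24.05 north. Direction back to start is (-38.37, 24.05): bearing = atan2(-38.37, 24.05) mod 360° = 302.07° ≈ 302°.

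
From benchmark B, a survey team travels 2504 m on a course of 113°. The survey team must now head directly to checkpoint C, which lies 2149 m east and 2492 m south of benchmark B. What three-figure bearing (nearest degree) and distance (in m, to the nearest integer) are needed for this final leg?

Leg 1 (113°, 2504 m): east 2504 sin 113° = 2304.94, north 2504 cos 113° = -978.39
Current position: (2304.94, -978.39). Target: (2149, -2492). Remaining: Δeast = -155.94, Δnorth = -1513.61.
Bearing = atan2(-155.94, -1513.61) mod 360° = 185.88°; distance = √((-155.94)² + (-1513.61)²) = 1521.621 m.

186°, 1522 m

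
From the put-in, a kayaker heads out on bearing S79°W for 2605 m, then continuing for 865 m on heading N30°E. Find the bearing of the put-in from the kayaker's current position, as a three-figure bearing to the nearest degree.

Leg 1 (S79°W, 2605 m): east 2605 sin 259° = -2557.14, north 2605 cos 259° = -497.06
Leg 2 (N30°E, 865 m): east 865 sin 30° = 432.50, north 865 cos 30° = 749.11
Net displacement: -2124.64 east, 252.05 north. Direction back to start is (2124.64, -252.05): bearing = atan2(2124.64, -252.05) mod 360° = 96.77° ≈ 097°.

097°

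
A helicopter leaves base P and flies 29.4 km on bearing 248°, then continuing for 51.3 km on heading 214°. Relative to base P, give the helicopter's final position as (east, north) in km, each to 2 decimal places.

(-55.95, -53.54)

Leg 1 (248°, 29.4 km): east 29.4 sin 248° = -27.26, north 29.4 cos 248° = -11.01
Leg 2 (214°, 51.3 km): east 51.3 sin 214° = -28.69, north 51.3 cos 214° = -42.53
Summing: -55.95 km east, -53.54 km north → (-55.95, -53.54).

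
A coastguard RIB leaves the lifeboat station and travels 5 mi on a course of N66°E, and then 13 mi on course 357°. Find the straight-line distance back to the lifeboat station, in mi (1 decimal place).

15.5 mi

Leg 1 (N66°E, 5 mi): east 5 sin 66° = 4.57, north 5 cos 66° = 2.03
Leg 2 (357°, 13 mi): east 13 sin 357° = -0.68, north 13 cos 357° = 12.98
Net: 3.89 east, 15.02 north. Distance = √((3.89)² + (15.02)²) = 15.511 mi.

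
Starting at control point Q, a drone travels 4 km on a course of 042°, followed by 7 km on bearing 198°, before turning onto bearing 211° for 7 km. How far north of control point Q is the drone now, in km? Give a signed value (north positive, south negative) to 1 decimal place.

-9.7 km

Leg 1 (042°, 4 km): east 4 sin 42° = 2.68, north 4 cos 42° = 2.97
Leg 2 (198°, 7 km): east 7 sin 198° = -2.16, north 7 cos 198° = -6.66
Leg 3 (211°, 7 km): east 7 sin 211° = -3.61, north 7 cos 211° = -6.00
Net north component: -9.68 km.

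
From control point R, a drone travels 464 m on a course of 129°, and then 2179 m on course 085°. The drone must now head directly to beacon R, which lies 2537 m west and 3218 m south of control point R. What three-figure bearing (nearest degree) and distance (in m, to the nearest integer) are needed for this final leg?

Leg 1 (129°, 464 m): east 464 sin 129° = 360.60, north 464 cos 129° = -292.00
Leg 2 (085°, 2179 m): east 2179 sin 85° = 2170.71, north 2179 cos 85° = 189.91
Current position: (2531.30, -102.09). Target: (-2537, -3218). Remaining: Δeast = -5068.30, Δnorth = -3115.91.
Bearing = atan2(-5068.30, -3115.91) mod 360° = 238.42°; distance = √((-5068.30)² + (-3115.91)²) = 5949.503 m.

238°, 5950 m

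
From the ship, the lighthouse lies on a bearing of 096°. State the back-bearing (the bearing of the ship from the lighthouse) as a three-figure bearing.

276°

Back-bearing = 096° + 180° = 276°.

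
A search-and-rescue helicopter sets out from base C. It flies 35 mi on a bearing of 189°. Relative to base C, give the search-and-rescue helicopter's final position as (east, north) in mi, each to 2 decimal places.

(-5.48, -34.57)

Leg 1 (189°, 35 mi): east 35 sin 189° = -5.48, north 35 cos 189° = -34.57
Summing: -5.48 mi east, -34.57 mi north → (-5.48, -34.57).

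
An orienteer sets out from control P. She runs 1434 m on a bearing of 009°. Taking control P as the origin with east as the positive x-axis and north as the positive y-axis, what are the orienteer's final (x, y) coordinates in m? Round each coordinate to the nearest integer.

(224, 1416)

Leg 1 (009°, 1434 m): east 1434 sin 9° = 224.33, north 1434 cos 9° = 1416.35
Summing: 224.33 m east, 1416.35 m north → (224, 1416).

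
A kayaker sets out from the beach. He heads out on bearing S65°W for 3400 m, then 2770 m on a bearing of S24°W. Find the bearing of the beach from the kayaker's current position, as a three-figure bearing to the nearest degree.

Leg 1 (S65°W, 3400 m): east 3400 sin 245° = -3081.45, north 3400 cos 245° = -1436.90
Leg 2 (S24°W, 2770 m): east 2770 sin 204° = -1126.66, north 2770 cos 204° = -2530.52
Net displacement: -4208.11 east, -3967.42 north. Direction back to start is (4208.11, 3967.42): bearing = atan2(4208.11, 3967.42) mod 360° = 46.69° ≈ 047°.

047°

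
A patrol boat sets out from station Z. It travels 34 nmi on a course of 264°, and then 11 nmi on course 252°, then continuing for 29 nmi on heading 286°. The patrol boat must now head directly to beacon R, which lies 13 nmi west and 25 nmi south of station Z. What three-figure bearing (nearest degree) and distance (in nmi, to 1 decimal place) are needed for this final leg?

Leg 1 (264°, 34 nmi): east 34 sin 264° = -33.81, north 34 cos 264° = -3.55
Leg 2 (252°, 11 nmi): east 11 sin 252° = -10.46, north 11 cos 252° = -3.40
Leg 3 (286°, 29 nmi): east 29 sin 286° = -27.88, north 29 cos 286° = 7.99
Current position: (-72.15, 1.04). Target: (-13, -25). Remaining: Δeast = 59.15, Δnorth = -26.04.
Bearing = atan2(59.15, -26.04) mod 360° = 113.76°; distance = √((59.15)² + (-26.04)²) = 64.630 nmi.

114°, 64.6 nmi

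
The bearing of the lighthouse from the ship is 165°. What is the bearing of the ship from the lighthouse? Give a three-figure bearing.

345°

Back-bearing = 165° + 180° = 345°.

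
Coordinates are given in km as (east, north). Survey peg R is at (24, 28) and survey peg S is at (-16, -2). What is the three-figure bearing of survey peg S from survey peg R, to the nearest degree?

233°

Δeast = -16 − 24 = -40.00; Δnorth = -2 − 28 = -30.00.
Bearing = atan2(Δeast, Δnorth) mod 360° = 233.13° ≈ 233°.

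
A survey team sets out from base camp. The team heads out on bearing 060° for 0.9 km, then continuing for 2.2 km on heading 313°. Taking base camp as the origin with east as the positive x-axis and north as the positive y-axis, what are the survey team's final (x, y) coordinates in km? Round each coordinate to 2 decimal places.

Leg 1 (060°, 0.9 km): east 0.9 sin 60° = 0.78, north 0.9 cos 60° = 0.45
Leg 2 (313°, 2.2 km): east 2.2 sin 313° = -1.61, north 2.2 cos 313° = 1.50
Summing: -0.83 km east, 1.95 km north → (-0.83, 1.95).

(-0.83, 1.95)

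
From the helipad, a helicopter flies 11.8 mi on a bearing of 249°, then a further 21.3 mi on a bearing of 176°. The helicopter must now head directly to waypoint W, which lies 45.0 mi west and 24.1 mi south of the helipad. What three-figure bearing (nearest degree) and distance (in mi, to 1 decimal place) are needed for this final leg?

272°, 35.5 mi

Leg 1 (249°, 11.8 mi): east 11.8 sin 249° = -11.02, north 11.8 cos 249° = -4.23
Leg 2 (176°, 21.3 mi): east 21.3 sin 176° = 1.49, north 21.3 cos 176° = -21.25
Current position: (-9.53, -25.48). Target: (-45.0, -24.1). Remaining: Δeast = -35.47, Δnorth = 1.38.
Bearing = atan2(-35.47, 1.38) mod 360° = 272.22°; distance = √((-35.47)² + (1.38)²) = 35.496 mi.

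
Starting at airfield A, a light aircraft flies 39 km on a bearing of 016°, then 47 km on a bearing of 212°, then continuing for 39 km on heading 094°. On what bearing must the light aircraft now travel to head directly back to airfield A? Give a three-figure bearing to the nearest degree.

282°

Leg 1 (016°, 39 km): east 39 sin 16° = 10.75, north 39 cos 16° = 37.49
Leg 2 (212°, 47 km): east 47 sin 212° = -24.91, north 47 cos 212° = -39.86
Leg 3 (094°, 39 km): east 39 sin 94° = 38.90, north 39 cos 94° = -2.72
Net displacement: 24.75 east, -5.09 north. Direction back to start is (-24.75, 5.09): bearing = atan2(-24.75, 5.09) mod 360° = 281.62° ≈ 282°.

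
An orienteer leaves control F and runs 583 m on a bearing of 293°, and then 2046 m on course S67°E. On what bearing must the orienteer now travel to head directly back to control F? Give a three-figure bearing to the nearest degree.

293°

Leg 1 (293°, 583 m): east 583 sin 293° = -536.65, north 583 cos 293° = 227.80
Leg 2 (S67°E, 2046 m): east 2046 sin 113° = 1883.35, north 2046 cos 113° = -799.44
Net displacement: 1346.70 east, -571.64 north. Direction back to start is (-1346.70, 571.64): bearing = atan2(-1346.70, 571.64) mod 360° = 293.00° ≈ 293°.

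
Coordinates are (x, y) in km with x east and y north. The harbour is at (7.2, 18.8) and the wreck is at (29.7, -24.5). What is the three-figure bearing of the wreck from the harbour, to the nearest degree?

Δeast = 29.7 − 7.2 = 22.50; Δnorth = -24.5 − 18.8 = -43.30.
Bearing = atan2(Δeast, Δnorth) mod 360° = 152.54° ≈ 153°.

153°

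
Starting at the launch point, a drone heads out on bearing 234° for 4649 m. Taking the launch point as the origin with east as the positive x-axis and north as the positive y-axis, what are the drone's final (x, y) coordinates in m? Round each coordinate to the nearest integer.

Leg 1 (234°, 4649 m): east 4649 sin 234° = -3761.12, north 4649 cos 234° = -2732.61
Summing: -3761.12 m east, -2732.61 m north → (-3761, -2733).

(-3761, -2733)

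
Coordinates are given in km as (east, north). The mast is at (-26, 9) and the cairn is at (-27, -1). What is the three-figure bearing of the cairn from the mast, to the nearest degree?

186°

Δeast = -27 − -26 = -1.00; Δnorth = -1 − 9 = -10.00.
Bearing = atan2(Δeast, Δnorth) mod 360° = 185.71° ≈ 186°.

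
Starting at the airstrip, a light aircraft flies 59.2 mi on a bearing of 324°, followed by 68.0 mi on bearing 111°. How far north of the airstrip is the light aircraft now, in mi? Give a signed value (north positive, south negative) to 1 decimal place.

23.5 mi

Leg 1 (324°, 59.2 mi): east 59.2 sin 324° = -34.80, north 59.2 cos 324° = 47.89
Leg 2 (111°, 68.0 mi): east 68.0 sin 111° = 63.48, north 68.0 cos 111° = -24.37
Net north component: 23.52 mi.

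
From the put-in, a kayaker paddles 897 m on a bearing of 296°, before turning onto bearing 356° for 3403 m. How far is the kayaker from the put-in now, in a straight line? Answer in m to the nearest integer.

Leg 1 (296°, 897 m): east 897 sin 296° = -806.22, north 897 cos 296° = 393.22
Leg 2 (356°, 3403 m): east 3403 sin 356° = -237.38, north 3403 cos 356° = 3394.71
Net: -1043.60 east, 3787.93 north. Distance = √((-1043.60)² + (3787.93)²) = 3929.060 m.

3929 m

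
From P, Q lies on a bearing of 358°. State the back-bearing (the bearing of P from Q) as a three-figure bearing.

Back-bearing = 358° − 180° = 178°.

178°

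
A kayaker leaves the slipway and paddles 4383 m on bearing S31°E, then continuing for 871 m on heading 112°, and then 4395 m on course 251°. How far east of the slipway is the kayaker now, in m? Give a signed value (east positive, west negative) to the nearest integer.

Leg 1 (S31°E, 4383 m): east 4383 sin 149° = 2257.41, north 4383 cos 149° = -3756.96
Leg 2 (112°, 871 m): east 871 sin 112° = 807.58, north 871 cos 112° = -326.28
Leg 3 (251°, 4395 m): east 4395 sin 251° = -4155.55, north 4395 cos 251° = -1430.87
Net east component: -1090.57 m.

-1091 m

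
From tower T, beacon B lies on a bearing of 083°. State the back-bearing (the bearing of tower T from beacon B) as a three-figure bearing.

Back-bearing = 083° + 180° = 263°.

263°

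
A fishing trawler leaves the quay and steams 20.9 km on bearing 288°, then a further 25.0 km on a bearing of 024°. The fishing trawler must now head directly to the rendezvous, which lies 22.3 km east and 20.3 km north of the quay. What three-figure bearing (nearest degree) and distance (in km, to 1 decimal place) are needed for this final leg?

Leg 1 (288°, 20.9 km): east 20.9 sin 288° = -19.88, north 20.9 cos 288° = 6.46
Leg 2 (024°, 25.0 km): east 25.0 sin 24° = 10.17, north 25.0 cos 24° = 22.84
Current position: (-9.71, 29.30). Target: (22.3, 20.3). Remaining: Δeast = 32.01, Δnorth = -9.00.
Bearing = atan2(32.01, -9.00) mod 360° = 105.70°; distance = √((32.01)² + (-9.00)²) = 33.249 km.

106°, 33.2 km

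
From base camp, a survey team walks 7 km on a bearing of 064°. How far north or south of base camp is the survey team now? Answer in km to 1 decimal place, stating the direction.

Leg 1 (064°, 7 km): east 7 sin 64° = 6.29, north 7 cos 64° = 3.07
Net north component: 3.07 km.

3.1 km north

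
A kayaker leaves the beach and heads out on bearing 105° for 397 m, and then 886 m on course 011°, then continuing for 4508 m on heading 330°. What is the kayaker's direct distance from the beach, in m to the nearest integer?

Leg 1 (105°, 397 m): east 397 sin 105° = 383.47, north 397 cos 105° = -102.75
Leg 2 (011°, 886 m): east 886 sin 11° = 169.06, north 886 cos 11° = 869.72
Leg 3 (330°, 4508 m): east 4508 sin 330° = -2254.00, north 4508 cos 330° = 3904.04
Net: -1701.47 east, 4671.01 north. Distance = √((-1701.47)² + (4671.01)²) = 4971.254 m.

4971 m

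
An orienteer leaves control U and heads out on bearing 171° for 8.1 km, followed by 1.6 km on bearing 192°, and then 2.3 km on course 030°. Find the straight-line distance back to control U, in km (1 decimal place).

7.9 km

Leg 1 (171°, 8.1 km): east 8.1 sin 171° = 1.27, north 8.1 cos 171° = -8.00
Leg 2 (192°, 1.6 km): east 1.6 sin 192° = -0.33, north 1.6 cos 192° = -1.57
Leg 3 (030°, 2.3 km): east 2.3 sin 30° = 1.15, north 2.3 cos 30° = 1.99
Net: 2.08 east, -7.57 north. Distance = √((2.08)² + (-7.57)²) = 7.855 km.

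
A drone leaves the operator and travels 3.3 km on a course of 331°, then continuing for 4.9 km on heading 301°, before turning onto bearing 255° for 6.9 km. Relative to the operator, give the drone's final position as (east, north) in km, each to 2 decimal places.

Leg 1 (331°, 3.3 km): east 3.3 sin 331° = -1.60, north 3.3 cos 331° = 2.89
Leg 2 (301°, 4.9 km): east 4.9 sin 301° = -4.20, north 4.9 cos 301° = 2.52
Leg 3 (255°, 6.9 km): east 6.9 sin 255° = -6.66, north 6.9 cos 255° = -1.79
Summing: -12.46 km east, 3.62 km north → (-12.46, 3.62).

(-12.46, 3.62)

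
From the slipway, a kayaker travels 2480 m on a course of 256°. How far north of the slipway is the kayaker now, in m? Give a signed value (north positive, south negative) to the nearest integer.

-600 m

Leg 1 (256°, 2480 m): east 2480 sin 256° = -2406.33, north 2480 cos 256° = -599.97
Net north component: -599.97 m.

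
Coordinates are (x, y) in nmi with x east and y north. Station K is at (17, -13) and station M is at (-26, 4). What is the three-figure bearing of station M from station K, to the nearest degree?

292°

Δeast = -26 − 17 = -43.00; Δnorth = 4 − -13 = 17.00.
Bearing = atan2(Δeast, Δnorth) mod 360° = 291.57° ≈ 292°.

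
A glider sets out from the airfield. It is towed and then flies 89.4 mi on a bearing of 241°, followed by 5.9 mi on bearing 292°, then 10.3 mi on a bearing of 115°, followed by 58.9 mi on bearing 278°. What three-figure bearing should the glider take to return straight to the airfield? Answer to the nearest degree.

074°

Leg 1 (241°, 89.4 mi): east 89.4 sin 241° = -78.19, north 89.4 cos 241° = -43.34
Leg 2 (292°, 5.9 mi): east 5.9 sin 292° = -5.47, north 5.9 cos 292° = 2.21
Leg 3 (115°, 10.3 mi): east 10.3 sin 115° = 9.33, north 10.3 cos 115° = -4.35
Leg 4 (278°, 58.9 mi): east 58.9 sin 278° = -58.33, north 58.9 cos 278° = 8.20
Net displacement: -132.65 east, -37.29 north. Direction back to start is (132.65, 37.29): bearing = atan2(132.65, 37.29) mod 360° = 74.30° ≈ 074°.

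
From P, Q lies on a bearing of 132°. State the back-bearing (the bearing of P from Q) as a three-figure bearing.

Back-bearing = 132° + 180° = 312°.

312°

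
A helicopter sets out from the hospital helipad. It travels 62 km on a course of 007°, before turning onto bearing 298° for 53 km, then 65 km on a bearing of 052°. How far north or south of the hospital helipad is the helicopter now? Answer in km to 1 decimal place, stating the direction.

Leg 1 (007°, 62 km): east 62 sin 7° = 7.56, north 62 cos 7° = 61.54
Leg 2 (298°, 53 km): east 53 sin 298° = -46.80, north 53 cos 298° = 24.88
Leg 3 (052°, 65 km): east 65 sin 52° = 51.22, north 65 cos 52° = 40.02
Net north component: 126.44 km.

126.4 km north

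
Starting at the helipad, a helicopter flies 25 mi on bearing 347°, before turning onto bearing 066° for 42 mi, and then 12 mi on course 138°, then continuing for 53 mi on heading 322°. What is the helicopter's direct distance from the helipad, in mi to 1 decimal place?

Leg 1 (347°, 25 mi): east 25 sin 347° = -5.62, north 25 cos 347° = 24.36
Leg 2 (066°, 42 mi): east 42 sin 66° = 38.37, north 42 cos 66° = 17.08
Leg 3 (138°, 12 mi): east 12 sin 138° = 8.03, north 12 cos 138° = -8.92
Leg 4 (322°, 53 mi): east 53 sin 322° = -32.63, north 53 cos 322° = 41.76
Net: 8.14 east, 74.29 north. Distance = √((8.14)² + (74.29)²) = 74.734 mi.

74.7 mi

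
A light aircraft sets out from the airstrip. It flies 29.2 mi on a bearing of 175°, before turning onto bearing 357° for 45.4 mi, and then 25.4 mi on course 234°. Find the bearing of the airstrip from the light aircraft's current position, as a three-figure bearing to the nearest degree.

Leg 1 (175°, 29.2 mi): east 29.2 sin 175° = 2.54, north 29.2 cos 175° = -29.09
Leg 2 (357°, 45.4 mi): east 45.4 sin 357° = -2.38, north 45.4 cos 357° = 45.34
Leg 3 (234°, 25.4 mi): east 25.4 sin 234° = -20.55, north 25.4 cos 234° = -14.93
Net displacement: -20.38 east, 1.32 north. Direction back to start is (20.38, -1.32): bearing = atan2(20.38, -1.32) mod 360° = 93.70° ≈ 094°.

094°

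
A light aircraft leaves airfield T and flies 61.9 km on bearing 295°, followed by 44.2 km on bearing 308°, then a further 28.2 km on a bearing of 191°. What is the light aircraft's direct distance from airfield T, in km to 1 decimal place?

99.7 km

Leg 1 (295°, 61.9 km): east 61.9 sin 295° = -56.10, north 61.9 cos 295° = 26.16
Leg 2 (308°, 44.2 km): east 44.2 sin 308° = -34.83, north 44.2 cos 308° = 27.21
Leg 3 (191°, 28.2 km): east 28.2 sin 191° = -5.38, north 28.2 cos 191° = -27.68
Net: -96.31 east, 25.69 north. Distance = √((-96.31)² + (25.69)²) = 99.679 km.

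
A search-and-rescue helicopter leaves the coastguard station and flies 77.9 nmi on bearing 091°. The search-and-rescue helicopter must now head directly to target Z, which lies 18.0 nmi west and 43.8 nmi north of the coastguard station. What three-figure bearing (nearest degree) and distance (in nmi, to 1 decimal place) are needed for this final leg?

295°, 106.0 nmi

Leg 1 (091°, 77.9 nmi): east 77.9 sin 91° = 77.89, north 77.9 cos 91° = -1.36
Current position: (77.89, -1.36). Target: (-18.0, 43.8). Remaining: Δeast = -95.89, Δnorth = 45.16.
Bearing = atan2(-95.89, 45.16) mod 360° = 295.22°; distance = √((-95.89)² + (45.16)²) = 105.990 nmi.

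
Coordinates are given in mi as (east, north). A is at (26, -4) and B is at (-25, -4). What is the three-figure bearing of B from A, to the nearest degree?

Δeast = -25 − 26 = -51.00; Δnorth = -4 − -4 = 0.00.
Bearing = atan2(Δeast, Δnorth) mod 360° = 270.00° ≈ 270°.

270°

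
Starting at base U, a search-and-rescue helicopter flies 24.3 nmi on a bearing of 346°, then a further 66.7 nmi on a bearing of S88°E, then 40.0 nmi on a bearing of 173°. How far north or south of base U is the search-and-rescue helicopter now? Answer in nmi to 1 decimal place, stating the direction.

Leg 1 (346°, 24.3 nmi): east 24.3 sin 346° = -5.88, north 24.3 cos 346° = 23.58
Leg 2 (S88°E, 66.7 nmi): east 66.7 sin 92° = 66.66, north 66.7 cos 92° = -2.33
Leg 3 (173°, 40.0 nmi): east 40.0 sin 173° = 4.87, north 40.0 cos 173° = -39.70
Net north component: -18.45 nmi.

18.5 nmi south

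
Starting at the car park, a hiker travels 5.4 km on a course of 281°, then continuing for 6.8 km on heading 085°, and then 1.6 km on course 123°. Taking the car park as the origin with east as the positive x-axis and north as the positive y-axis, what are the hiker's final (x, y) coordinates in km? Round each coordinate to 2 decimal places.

(2.82, 0.75)

Leg 1 (281°, 5.4 km): east 5.4 sin 281° = -5.30, north 5.4 cos 281° = 1.03
Leg 2 (085°, 6.8 km): east 6.8 sin 85° = 6.77, north 6.8 cos 85° = 0.59
Leg 3 (123°, 1.6 km): east 1.6 sin 123° = 1.34, north 1.6 cos 123° = -0.87
Summing: 2.82 km east, 0.75 km north → (2.82, 0.75).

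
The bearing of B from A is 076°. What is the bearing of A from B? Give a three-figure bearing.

Back-bearing = 076° + 180° = 256°.

256°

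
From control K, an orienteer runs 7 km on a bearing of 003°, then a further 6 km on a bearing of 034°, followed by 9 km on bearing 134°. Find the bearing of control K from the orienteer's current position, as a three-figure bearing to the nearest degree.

Leg 1 (003°, 7 km): east 7 sin 3° = 0.37, north 7 cos 3° = 6.99
Leg 2 (034°, 6 km): east 6 sin 34° = 3.36, north 6 cos 34° = 4.97
Leg 3 (134°, 9 km): east 9 sin 134° = 6.47, north 9 cos 134° = -6.25
Net displacement: 10.20 east, 5.71 north. Direction back to start is (-10.20, -5.71): bearing = atan2(-10.20, -5.71) mod 360° = 240.74° ≈ 241°.

241°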